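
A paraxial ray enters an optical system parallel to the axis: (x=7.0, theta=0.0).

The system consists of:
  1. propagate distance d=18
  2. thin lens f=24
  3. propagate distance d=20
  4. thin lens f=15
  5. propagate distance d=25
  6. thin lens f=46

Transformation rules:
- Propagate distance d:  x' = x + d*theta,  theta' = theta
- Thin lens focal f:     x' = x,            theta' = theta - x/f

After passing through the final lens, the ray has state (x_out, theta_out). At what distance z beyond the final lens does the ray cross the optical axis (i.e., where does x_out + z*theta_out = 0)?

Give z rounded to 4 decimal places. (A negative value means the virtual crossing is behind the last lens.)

Answer: -41.5904

Derivation:
Initial: x=7.0000 theta=0.0000
After 1 (propagate distance d=18): x=7.0000 theta=0.0000
After 2 (thin lens f=24): x=7.0000 theta=-7/24 (≈-0.2917)
After 3 (propagate distance d=20): x=7/6 (≈1.1667) theta=-7/24 (≈-0.2917)
After 4 (thin lens f=15): x=7/6 (≈1.1667) theta=-133/360 (≈-0.3694)
After 5 (propagate distance d=25): x=-581/72 (≈-8.0694) theta=-133/360 (≈-0.3694)
After 6 (thin lens f=46): x=-581/72 (≈-8.0694) theta=-357/1840 (≈-0.1940)
z_focus = -x_out/theta_out = -(-581/72)/(-357/1840) = -19090/459 ≈ -41.5904
Rounded to 4 decimal places: z = -41.5904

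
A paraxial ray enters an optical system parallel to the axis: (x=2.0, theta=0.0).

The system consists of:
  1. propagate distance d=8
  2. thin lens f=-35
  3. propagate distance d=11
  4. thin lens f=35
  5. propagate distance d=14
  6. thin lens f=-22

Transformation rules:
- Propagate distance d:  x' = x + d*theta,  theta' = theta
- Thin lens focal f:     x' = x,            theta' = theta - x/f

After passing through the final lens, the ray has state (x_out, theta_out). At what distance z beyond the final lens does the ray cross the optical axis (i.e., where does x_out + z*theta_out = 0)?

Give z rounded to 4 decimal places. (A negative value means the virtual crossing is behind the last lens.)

Answer: -26.3855

Derivation:
Initial: x=2.0000 theta=0.0000
After 1 (propagate distance d=8): x=2.0000 theta=0.0000
After 2 (thin lens f=-35): x=2.0000 theta=2/35 (≈0.0571)
After 3 (propagate distance d=11): x=92/35 (≈2.6286) theta=2/35 (≈0.0571)
After 4 (thin lens f=35): x=92/35 (≈2.6286) theta=-22/1225 (≈-0.0180)
After 5 (propagate distance d=14): x=416/175 (≈2.3771) theta=-22/1225 (≈-0.0180)
After 6 (thin lens f=-22): x=416/175 (≈2.3771) theta=1214/13475 (≈0.0901)
z_focus = -x_out/theta_out = -(416/175)/(1214/13475) = -16016/607 ≈ -26.3855
Rounded to 4 decimal places: z = -26.3855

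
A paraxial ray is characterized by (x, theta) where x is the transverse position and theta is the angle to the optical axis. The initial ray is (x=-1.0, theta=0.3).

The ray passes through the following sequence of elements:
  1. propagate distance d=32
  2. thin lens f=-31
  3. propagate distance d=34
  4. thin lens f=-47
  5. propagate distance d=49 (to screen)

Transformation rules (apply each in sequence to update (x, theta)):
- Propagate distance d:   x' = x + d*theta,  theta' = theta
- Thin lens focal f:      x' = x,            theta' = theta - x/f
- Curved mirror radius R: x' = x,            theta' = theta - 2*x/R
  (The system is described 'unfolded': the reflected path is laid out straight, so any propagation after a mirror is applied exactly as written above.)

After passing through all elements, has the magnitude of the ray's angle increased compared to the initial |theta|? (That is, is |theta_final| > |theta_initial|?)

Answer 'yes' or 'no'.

Answer: yes

Derivation:
Initial: x=-1.0000 theta=0.3000
After 1 (propagate distance d=32): x=8.6000 theta=0.3000
After 2 (thin lens f=-31): x=8.6000 theta=179/310 (≈0.5774)
After 3 (propagate distance d=34): x=4376/155 (≈28.2323) theta=179/310 (≈0.5774)
After 4 (thin lens f=-47): x=4376/155 (≈28.2323) theta=3433/2914 (≈1.1781)
After 5 (propagate distance d=49 (to screen)): x=1252429/14570 (≈85.9594) theta=3433/2914 (≈1.1781)
|theta_initial|=0.3000 |theta_final|=3433/2914 (≈1.1781) -> increased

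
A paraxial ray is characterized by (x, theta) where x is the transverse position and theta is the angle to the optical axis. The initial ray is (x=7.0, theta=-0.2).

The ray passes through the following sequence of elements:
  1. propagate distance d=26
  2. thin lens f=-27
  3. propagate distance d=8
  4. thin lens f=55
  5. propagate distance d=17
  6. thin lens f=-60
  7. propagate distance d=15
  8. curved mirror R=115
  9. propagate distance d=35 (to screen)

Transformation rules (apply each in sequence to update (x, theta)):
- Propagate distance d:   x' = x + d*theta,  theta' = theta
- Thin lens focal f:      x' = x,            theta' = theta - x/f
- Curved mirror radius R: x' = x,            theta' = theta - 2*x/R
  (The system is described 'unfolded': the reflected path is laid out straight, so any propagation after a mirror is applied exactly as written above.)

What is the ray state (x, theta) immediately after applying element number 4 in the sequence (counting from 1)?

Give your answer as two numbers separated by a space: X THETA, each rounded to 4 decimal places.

Initial: x=7.0000 theta=-0.2000
After 1 (propagate distance d=26): x=1.8000 theta=-0.2000
After 2 (thin lens f=-27): x=1.8000 theta=-2/15 (≈-0.1333)
After 3 (propagate distance d=8): x=11/15 (≈0.7333) theta=-2/15 (≈-0.1333)
After 4 (thin lens f=55): x=11/15 (≈0.7333) theta=-11/75 (≈-0.1467)
Rounded to 4 decimal places: x = 0.7333, theta = -0.1467

Answer: 0.7333 -0.1467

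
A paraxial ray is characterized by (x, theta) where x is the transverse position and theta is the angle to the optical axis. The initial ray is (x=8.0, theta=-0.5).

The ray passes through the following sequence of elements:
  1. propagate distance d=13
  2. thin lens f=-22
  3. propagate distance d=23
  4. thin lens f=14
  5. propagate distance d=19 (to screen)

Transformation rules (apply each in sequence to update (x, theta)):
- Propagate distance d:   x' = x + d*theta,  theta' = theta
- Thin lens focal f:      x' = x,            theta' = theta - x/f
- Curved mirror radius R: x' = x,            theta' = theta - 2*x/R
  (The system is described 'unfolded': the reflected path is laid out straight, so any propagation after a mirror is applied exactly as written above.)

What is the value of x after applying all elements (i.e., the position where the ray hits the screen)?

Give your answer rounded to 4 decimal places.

Answer: -5.1932

Derivation:
Initial: x=8.0000 theta=-0.5000
After 1 (propagate distance d=13): x=1.5000 theta=-0.5000
After 2 (thin lens f=-22): x=1.5000 theta=-19/44 (≈-0.4318)
After 3 (propagate distance d=23): x=-371/44 (≈-8.4318) theta=-19/44 (≈-0.4318)
After 4 (thin lens f=14): x=-371/44 (≈-8.4318) theta=15/88 (≈0.1705)
After 5 (propagate distance d=19 (to screen)): x=-457/88 (≈-5.1932) theta=15/88 (≈0.1705)
Rounded to 4 decimal places: x = -5.1932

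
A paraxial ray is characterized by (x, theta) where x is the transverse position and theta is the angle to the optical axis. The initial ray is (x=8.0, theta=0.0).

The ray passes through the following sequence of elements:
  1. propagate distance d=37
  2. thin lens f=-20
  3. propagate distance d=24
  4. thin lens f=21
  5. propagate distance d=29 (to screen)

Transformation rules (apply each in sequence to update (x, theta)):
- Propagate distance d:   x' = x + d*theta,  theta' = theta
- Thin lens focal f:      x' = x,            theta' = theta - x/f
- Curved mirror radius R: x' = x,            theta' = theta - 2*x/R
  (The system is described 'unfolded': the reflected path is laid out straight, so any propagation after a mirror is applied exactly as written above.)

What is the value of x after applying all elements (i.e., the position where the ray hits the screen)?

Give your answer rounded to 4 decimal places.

Initial: x=8.0000 theta=0.0000
After 1 (propagate distance d=37): x=8.0000 theta=0.0000
After 2 (thin lens f=-20): x=8.0000 theta=0.4000
After 3 (propagate distance d=24): x=17.6000 theta=0.4000
After 4 (thin lens f=21): x=17.6000 theta=-46/105 (≈-0.4381)
After 5 (propagate distance d=29 (to screen)): x=514/105 (≈4.8952) theta=-46/105 (≈-0.4381)
Rounded to 4 decimal places: x = 4.8952

Answer: 4.8952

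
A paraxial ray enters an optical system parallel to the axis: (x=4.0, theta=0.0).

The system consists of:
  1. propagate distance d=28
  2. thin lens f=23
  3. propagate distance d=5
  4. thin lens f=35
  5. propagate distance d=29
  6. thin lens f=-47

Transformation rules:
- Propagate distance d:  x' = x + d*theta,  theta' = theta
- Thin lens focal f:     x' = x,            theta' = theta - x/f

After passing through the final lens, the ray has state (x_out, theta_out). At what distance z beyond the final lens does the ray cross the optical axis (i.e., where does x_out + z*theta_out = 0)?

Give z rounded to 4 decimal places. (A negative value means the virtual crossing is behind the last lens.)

Answer: -12.5453

Derivation:
Initial: x=4.0000 theta=0.0000
After 1 (propagate distance d=28): x=4.0000 theta=0.0000
After 2 (thin lens f=23): x=4.0000 theta=-4/23 (≈-0.1739)
After 3 (propagate distance d=5): x=72/23 (≈3.1304) theta=-4/23 (≈-0.1739)
After 4 (thin lens f=35): x=72/23 (≈3.1304) theta=-212/805 (≈-0.2634)
After 5 (propagate distance d=29): x=-3628/805 (≈-4.5068) theta=-212/805 (≈-0.2634)
After 6 (thin lens f=-47): x=-3628/805 (≈-4.5068) theta=-13592/37835 (≈-0.3592)
z_focus = -x_out/theta_out = -(-3628/805)/(-13592/37835) = -42629/3398 ≈ -12.5453
Rounded to 4 decimal places: z = -12.5453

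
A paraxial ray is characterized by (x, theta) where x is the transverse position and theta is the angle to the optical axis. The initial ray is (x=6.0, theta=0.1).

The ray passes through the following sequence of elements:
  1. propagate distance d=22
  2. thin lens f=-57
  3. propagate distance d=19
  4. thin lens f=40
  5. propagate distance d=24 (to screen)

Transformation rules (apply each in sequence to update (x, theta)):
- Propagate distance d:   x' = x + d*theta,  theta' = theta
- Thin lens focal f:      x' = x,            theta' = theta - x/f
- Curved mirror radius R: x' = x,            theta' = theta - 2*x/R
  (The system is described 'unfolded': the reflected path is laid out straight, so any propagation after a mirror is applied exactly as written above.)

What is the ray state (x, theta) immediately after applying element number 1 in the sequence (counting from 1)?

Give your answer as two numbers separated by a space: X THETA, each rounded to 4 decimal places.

Initial: x=6.0000 theta=0.1000
After 1 (propagate distance d=22): x=8.2000 theta=0.1000
Rounded to 4 decimal places: x = 8.2000, theta = 0.1000

Answer: 8.2000 0.1000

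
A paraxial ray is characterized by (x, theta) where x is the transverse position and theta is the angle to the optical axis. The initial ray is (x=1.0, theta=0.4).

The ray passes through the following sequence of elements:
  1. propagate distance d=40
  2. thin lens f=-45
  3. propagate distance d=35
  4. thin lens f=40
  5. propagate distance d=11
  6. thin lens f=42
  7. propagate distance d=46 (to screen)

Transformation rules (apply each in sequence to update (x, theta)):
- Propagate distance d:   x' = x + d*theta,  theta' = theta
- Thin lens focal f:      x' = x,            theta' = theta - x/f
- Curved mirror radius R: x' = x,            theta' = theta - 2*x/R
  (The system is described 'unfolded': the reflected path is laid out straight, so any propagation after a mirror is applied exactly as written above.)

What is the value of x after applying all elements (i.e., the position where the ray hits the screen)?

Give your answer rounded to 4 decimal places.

Answer: -18.9460

Derivation:
Initial: x=1.0000 theta=0.4000
After 1 (propagate distance d=40): x=17.0000 theta=0.4000
After 2 (thin lens f=-45): x=17.0000 theta=7/9 (≈0.7778)
After 3 (propagate distance d=35): x=398/9 (≈44.2222) theta=7/9 (≈0.7778)
After 4 (thin lens f=40): x=398/9 (≈44.2222) theta=-59/180 (≈-0.3278)
After 5 (propagate distance d=11): x=2437/60 (≈40.6167) theta=-59/180 (≈-0.3278)
After 6 (thin lens f=42): x=2437/60 (≈40.6167) theta=-3263/2520 (≈-1.2948)
After 7 (propagate distance d=46 (to screen)): x=-5968/315 (≈-18.9460) theta=-3263/2520 (≈-1.2948)
Rounded to 4 decimal places: x = -18.9460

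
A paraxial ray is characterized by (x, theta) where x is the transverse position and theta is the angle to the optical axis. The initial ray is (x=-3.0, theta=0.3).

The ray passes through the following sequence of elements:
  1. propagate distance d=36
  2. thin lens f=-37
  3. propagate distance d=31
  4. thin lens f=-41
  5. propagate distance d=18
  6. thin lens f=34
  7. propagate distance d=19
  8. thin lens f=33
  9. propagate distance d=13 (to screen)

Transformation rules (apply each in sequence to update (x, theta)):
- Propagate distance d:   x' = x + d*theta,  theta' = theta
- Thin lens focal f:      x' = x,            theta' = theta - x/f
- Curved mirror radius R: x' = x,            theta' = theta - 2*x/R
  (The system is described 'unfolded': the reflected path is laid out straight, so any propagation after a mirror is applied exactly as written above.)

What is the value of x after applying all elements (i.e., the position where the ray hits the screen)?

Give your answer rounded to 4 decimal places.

Answer: 21.6872

Derivation:
Initial: x=-3.0000 theta=0.3000
After 1 (propagate distance d=36): x=7.8000 theta=0.3000
After 2 (thin lens f=-37): x=7.8000 theta=189/370 (≈0.5108)
After 3 (propagate distance d=31): x=1749/74 (≈23.6351) theta=189/370 (≈0.5108)
After 4 (thin lens f=-41): x=1749/74 (≈23.6351) theta=8247/7585 (≈1.0873)
After 5 (propagate distance d=18): x=655437/15170 (≈43.2061) theta=8247/7585 (≈1.0873)
After 6 (thin lens f=34): x=655437/15170 (≈43.2061) theta=-94641/515780 (≈-0.1835)
After 7 (propagate distance d=19): x=20486679/515780 (≈39.7198) theta=-94641/515780 (≈-0.1835)
After 8 (thin lens f=33): x=20486679/515780 (≈39.7198) theta=-1967486/1418395 (≈-1.3871)
After 9 (propagate distance d=13 (to screen)): x=123044197/5673580 (≈21.6872) theta=-1967486/1418395 (≈-1.3871)
Rounded to 4 decimal places: x = 21.6872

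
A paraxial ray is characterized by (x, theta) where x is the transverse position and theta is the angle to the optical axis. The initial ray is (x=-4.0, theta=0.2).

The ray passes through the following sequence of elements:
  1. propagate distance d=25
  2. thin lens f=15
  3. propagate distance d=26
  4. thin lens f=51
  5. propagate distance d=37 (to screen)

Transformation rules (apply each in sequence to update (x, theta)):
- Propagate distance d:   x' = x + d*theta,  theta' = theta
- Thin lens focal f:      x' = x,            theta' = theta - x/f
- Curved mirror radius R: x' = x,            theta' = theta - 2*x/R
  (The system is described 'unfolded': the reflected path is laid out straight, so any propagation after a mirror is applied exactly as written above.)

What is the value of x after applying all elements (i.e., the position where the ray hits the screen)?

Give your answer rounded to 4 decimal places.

Initial: x=-4.0000 theta=0.2000
After 1 (propagate distance d=25): x=1.0000 theta=0.2000
After 2 (thin lens f=15): x=1.0000 theta=2/15 (≈0.1333)
After 3 (propagate distance d=26): x=67/15 (≈4.4667) theta=2/15 (≈0.1333)
After 4 (thin lens f=51): x=67/15 (≈4.4667) theta=7/153 (≈0.0458)
After 5 (propagate distance d=37 (to screen)): x=4712/765 (≈6.1595) theta=7/153 (≈0.0458)
Rounded to 4 decimal places: x = 6.1595

Answer: 6.1595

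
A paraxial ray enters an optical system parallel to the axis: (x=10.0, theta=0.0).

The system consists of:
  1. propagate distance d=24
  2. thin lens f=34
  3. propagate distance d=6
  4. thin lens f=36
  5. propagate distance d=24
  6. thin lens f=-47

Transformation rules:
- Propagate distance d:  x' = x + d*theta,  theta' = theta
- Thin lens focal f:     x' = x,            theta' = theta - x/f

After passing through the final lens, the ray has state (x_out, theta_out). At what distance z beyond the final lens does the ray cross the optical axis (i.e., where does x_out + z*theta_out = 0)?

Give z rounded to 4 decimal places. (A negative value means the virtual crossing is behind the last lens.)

Answer: -7.0181

Derivation:
Initial: x=10.0000 theta=0.0000
After 1 (propagate distance d=24): x=10.0000 theta=0.0000
After 2 (thin lens f=34): x=10.0000 theta=-5/17 (≈-0.2941)
After 3 (propagate distance d=6): x=140/17 (≈8.2353) theta=-5/17 (≈-0.2941)
After 4 (thin lens f=36): x=140/17 (≈8.2353) theta=-80/153 (≈-0.5229)
After 5 (propagate distance d=24): x=-220/51 (≈-4.3137) theta=-80/153 (≈-0.5229)
After 6 (thin lens f=-47): x=-220/51 (≈-4.3137) theta=-260/423 (≈-0.6147)
z_focus = -x_out/theta_out = -(-220/51)/(-260/423) = -1551/221 ≈ -7.0181
Rounded to 4 decimal places: z = -7.0181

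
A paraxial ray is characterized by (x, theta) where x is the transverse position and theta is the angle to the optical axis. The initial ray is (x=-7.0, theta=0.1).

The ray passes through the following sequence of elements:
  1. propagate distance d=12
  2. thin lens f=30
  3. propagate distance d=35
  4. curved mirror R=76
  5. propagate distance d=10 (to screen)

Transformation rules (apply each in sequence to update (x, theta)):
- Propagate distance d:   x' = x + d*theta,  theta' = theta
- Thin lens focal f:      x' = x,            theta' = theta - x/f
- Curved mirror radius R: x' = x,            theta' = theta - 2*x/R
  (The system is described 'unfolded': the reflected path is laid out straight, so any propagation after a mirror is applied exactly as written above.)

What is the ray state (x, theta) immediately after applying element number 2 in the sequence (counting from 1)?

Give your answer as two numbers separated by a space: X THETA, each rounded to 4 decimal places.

Answer: -5.8000 0.2933

Derivation:
Initial: x=-7.0000 theta=0.1000
After 1 (propagate distance d=12): x=-5.8000 theta=0.1000
After 2 (thin lens f=30): x=-5.8000 theta=22/75 (≈0.2933)
Rounded to 4 decimal places: x = -5.8000, theta = 0.2933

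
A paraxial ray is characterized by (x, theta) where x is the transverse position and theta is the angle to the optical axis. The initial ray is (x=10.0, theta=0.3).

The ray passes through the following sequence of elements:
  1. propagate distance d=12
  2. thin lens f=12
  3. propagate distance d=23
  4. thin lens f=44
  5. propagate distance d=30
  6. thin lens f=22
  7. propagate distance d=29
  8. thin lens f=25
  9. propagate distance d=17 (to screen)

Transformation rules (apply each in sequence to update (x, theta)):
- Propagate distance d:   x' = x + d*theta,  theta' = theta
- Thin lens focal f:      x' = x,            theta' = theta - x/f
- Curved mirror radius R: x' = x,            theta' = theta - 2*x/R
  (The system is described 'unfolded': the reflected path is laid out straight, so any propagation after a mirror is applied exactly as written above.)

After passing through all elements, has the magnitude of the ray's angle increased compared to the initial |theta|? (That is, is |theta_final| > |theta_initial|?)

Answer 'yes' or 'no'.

Answer: yes

Derivation:
Initial: x=10.0000 theta=0.3000
After 1 (propagate distance d=12): x=13.6000 theta=0.3000
After 2 (thin lens f=12): x=13.6000 theta=-5/6 (≈-0.8333)
After 3 (propagate distance d=23): x=-167/30 (≈-5.5667) theta=-5/6 (≈-0.8333)
After 4 (thin lens f=44): x=-167/30 (≈-5.5667) theta=-311/440 (≈-0.7068)
After 5 (propagate distance d=30): x=-17669/660 (≈-26.7712) theta=-311/440 (≈-0.7068)
After 6 (thin lens f=22): x=-17669/660 (≈-26.7712) theta=3703/7260 (≈0.5101)
After 7 (propagate distance d=29): x=-21743/1815 (≈-11.9796) theta=3703/7260 (≈0.5101)
After 8 (thin lens f=25): x=-21743/1815 (≈-11.9796) theta=59849/60500 (≈0.9892)
After 9 (propagate distance d=17 (to screen)): x=877999/181500 (≈4.8375) theta=59849/60500 (≈0.9892)
|theta_initial|=0.3000 |theta_final|=59849/60500 (≈0.9892) -> increased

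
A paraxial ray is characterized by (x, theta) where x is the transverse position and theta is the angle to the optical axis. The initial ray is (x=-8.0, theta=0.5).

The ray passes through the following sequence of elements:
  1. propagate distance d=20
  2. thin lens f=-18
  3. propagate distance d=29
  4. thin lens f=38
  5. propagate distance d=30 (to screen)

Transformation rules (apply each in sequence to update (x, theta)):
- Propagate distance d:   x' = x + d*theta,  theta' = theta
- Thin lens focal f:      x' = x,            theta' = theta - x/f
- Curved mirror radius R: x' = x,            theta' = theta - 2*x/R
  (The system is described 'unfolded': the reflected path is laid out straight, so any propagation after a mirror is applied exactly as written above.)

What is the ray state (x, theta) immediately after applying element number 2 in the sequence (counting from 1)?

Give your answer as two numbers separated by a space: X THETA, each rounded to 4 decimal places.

Answer: 2.0000 0.6111

Derivation:
Initial: x=-8.0000 theta=0.5000
After 1 (propagate distance d=20): x=2.0000 theta=0.5000
After 2 (thin lens f=-18): x=2.0000 theta=11/18 (≈0.6111)
Rounded to 4 decimal places: x = 2.0000, theta = 0.6111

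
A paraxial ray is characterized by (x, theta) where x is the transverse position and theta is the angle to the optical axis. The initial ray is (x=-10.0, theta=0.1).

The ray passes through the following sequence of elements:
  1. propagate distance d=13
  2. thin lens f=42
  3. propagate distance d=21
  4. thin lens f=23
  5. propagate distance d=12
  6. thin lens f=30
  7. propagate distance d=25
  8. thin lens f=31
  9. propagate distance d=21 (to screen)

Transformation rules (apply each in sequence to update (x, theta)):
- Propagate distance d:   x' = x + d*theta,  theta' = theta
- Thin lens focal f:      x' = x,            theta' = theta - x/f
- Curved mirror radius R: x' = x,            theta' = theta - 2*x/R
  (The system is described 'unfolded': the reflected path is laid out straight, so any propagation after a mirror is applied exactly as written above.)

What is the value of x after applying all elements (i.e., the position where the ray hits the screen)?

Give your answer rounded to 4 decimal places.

Answer: 10.0838

Derivation:
Initial: x=-10.0000 theta=0.1000
After 1 (propagate distance d=13): x=-8.7000 theta=0.1000
After 2 (thin lens f=42): x=-8.7000 theta=43/140 (≈0.3071)
After 3 (propagate distance d=21): x=-2.2500 theta=43/140 (≈0.3071)
After 4 (thin lens f=23): x=-2.2500 theta=326/805 (≈0.4050)
After 5 (propagate distance d=12): x=8403/3220 (≈2.6096) theta=326/805 (≈0.4050)
After 6 (thin lens f=30): x=8403/3220 (≈2.6096) theta=10239/32200 (≈0.3180)
After 7 (propagate distance d=25): x=68001/6440 (≈10.5592) theta=10239/32200 (≈0.3180)
After 8 (thin lens f=31): x=68001/6440 (≈10.5592) theta=-807/35650 (≈-0.0226)
After 9 (propagate distance d=21 (to screen)): x=10065639/998200 (≈10.0838) theta=-807/35650 (≈-0.0226)
Rounded to 4 decimal places: x = 10.0838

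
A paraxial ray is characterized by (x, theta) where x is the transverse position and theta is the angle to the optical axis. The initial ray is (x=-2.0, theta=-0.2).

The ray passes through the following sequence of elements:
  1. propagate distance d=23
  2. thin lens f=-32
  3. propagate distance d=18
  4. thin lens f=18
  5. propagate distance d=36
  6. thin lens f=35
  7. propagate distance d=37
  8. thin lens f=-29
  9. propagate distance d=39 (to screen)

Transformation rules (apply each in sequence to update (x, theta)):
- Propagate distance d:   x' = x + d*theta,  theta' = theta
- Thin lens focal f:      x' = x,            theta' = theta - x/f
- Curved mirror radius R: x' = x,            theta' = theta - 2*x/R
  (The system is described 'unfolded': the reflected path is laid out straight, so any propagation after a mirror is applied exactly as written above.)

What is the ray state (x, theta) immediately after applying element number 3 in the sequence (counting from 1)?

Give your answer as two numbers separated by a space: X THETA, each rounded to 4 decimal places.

Answer: -13.9125 -0.4063

Derivation:
Initial: x=-2.0000 theta=-0.2000
After 1 (propagate distance d=23): x=-6.6000 theta=-0.2000
After 2 (thin lens f=-32): x=-6.6000 theta=-13/32 (≈-0.4063)
After 3 (propagate distance d=18): x=-13.9125 theta=-13/32 (≈-0.4063)
Rounded to 4 decimal places: x = -13.9125, theta = -0.4063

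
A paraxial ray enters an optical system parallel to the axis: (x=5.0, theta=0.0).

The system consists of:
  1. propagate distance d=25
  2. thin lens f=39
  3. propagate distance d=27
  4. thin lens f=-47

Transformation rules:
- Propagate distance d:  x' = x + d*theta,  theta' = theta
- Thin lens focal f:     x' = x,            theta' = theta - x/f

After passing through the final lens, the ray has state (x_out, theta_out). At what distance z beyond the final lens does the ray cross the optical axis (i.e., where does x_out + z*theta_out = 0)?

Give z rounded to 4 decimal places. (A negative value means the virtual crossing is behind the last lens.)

Answer: 16.1143

Derivation:
Initial: x=5.0000 theta=0.0000
After 1 (propagate distance d=25): x=5.0000 theta=0.0000
After 2 (thin lens f=39): x=5.0000 theta=-5/39 (≈-0.1282)
After 3 (propagate distance d=27): x=20/13 (≈1.5385) theta=-5/39 (≈-0.1282)
After 4 (thin lens f=-47): x=20/13 (≈1.5385) theta=-175/1833 (≈-0.0955)
z_focus = -x_out/theta_out = -(20/13)/(-175/1833) = 564/35 ≈ 16.1143
Rounded to 4 decimal places: z = 16.1143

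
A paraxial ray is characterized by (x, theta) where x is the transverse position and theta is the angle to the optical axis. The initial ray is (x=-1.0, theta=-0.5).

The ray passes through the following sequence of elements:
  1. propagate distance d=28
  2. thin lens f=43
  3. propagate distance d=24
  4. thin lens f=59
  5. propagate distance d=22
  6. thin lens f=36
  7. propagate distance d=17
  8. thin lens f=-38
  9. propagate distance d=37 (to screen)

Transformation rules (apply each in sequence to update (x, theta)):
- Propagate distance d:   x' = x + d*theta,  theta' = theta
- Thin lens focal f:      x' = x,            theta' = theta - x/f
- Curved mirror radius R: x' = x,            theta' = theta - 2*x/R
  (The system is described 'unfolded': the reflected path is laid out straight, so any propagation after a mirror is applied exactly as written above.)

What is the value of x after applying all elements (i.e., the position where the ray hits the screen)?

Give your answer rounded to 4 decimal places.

Answer: 11.4020

Derivation:
Initial: x=-1.0000 theta=-0.5000
After 1 (propagate distance d=28): x=-15.0000 theta=-0.5000
After 2 (thin lens f=43): x=-15.0000 theta=-13/86 (≈-0.1512)
After 3 (propagate distance d=24): x=-801/43 (≈-18.6279) theta=-13/86 (≈-0.1512)
After 4 (thin lens f=59): x=-801/43 (≈-18.6279) theta=835/5074 (≈0.1646)
After 5 (propagate distance d=22): x=-38074/2537 (≈-15.0075) theta=835/5074 (≈0.1646)
After 6 (thin lens f=36): x=-38074/2537 (≈-15.0075) theta=13276/22833 (≈0.5814)
After 7 (propagate distance d=17): x=-116974/22833 (≈-5.1230) theta=13276/22833 (≈0.5814)
After 8 (thin lens f=-38): x=-116974/22833 (≈-5.1230) theta=193757/433827 (≈0.4466)
After 9 (propagate distance d=37 (to screen)): x=4946503/433827 (≈11.4020) theta=193757/433827 (≈0.4466)
Rounded to 4 decimal places: x = 11.4020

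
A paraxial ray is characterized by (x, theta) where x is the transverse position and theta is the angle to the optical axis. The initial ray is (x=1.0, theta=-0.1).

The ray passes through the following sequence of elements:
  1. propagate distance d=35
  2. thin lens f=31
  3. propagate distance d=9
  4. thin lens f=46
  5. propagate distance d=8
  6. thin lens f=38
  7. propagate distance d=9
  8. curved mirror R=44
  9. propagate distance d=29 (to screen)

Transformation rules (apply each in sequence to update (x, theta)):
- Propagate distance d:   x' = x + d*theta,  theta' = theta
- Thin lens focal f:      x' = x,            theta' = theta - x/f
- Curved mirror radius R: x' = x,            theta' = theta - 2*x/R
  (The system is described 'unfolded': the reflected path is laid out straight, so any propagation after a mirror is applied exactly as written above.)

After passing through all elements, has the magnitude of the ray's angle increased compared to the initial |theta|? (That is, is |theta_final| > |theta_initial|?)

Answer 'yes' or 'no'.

Initial: x=1.0000 theta=-0.1000
After 1 (propagate distance d=35): x=-2.5000 theta=-0.1000
After 2 (thin lens f=31): x=-2.5000 theta=-3/155 (≈-0.0194)
After 3 (propagate distance d=9): x=-829/310 (≈-2.6742) theta=-3/155 (≈-0.0194)
After 4 (thin lens f=46): x=-829/310 (≈-2.6742) theta=553/14260 (≈0.0388)
After 5 (propagate distance d=8): x=-3371/1426 (≈-2.3640) theta=553/14260 (≈0.0388)
After 6 (thin lens f=38): x=-3371/1426 (≈-2.3640) theta=13681/135470 (≈0.1010)
After 7 (propagate distance d=9): x=-98558/67735 (≈-1.4551) theta=13681/135470 (≈0.1010)
After 8 (curved mirror R=44): x=-98558/67735 (≈-1.4551) theta=249049/1490170 (≈0.1671)
After 9 (propagate distance d=29 (to screen)): x=1010829/298034 (≈3.3917) theta=249049/1490170 (≈0.1671)
|theta_initial|=0.1000 |theta_final|=249049/1490170 (≈0.1671) -> increased

Answer: yes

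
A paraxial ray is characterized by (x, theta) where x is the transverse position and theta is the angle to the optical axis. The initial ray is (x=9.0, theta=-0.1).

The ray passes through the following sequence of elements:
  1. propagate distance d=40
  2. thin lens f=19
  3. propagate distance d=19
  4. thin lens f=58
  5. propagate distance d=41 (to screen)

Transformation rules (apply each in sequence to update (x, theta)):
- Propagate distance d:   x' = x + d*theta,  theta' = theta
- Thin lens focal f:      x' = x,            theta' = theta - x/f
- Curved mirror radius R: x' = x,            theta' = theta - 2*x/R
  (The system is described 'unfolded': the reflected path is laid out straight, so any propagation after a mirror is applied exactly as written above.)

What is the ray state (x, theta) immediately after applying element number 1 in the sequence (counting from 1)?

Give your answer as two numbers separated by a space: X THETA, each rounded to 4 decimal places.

Answer: 5.0000 -0.1000

Derivation:
Initial: x=9.0000 theta=-0.1000
After 1 (propagate distance d=40): x=5.0000 theta=-0.1000
Rounded to 4 decimal places: x = 5.0000, theta = -0.1000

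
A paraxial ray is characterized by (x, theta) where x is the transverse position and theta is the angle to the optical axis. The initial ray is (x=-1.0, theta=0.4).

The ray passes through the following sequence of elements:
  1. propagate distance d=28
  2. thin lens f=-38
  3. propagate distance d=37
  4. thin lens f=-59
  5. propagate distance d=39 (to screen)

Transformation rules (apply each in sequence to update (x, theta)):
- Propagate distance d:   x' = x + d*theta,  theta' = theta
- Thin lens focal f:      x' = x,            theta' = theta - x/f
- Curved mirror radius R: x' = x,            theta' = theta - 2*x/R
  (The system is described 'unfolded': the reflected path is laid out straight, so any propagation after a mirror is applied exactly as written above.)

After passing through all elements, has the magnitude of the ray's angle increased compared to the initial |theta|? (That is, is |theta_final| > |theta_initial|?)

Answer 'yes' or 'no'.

Initial: x=-1.0000 theta=0.4000
After 1 (propagate distance d=28): x=10.2000 theta=0.4000
After 2 (thin lens f=-38): x=10.2000 theta=127/190 (≈0.6684)
After 3 (propagate distance d=37): x=6637/190 (≈34.9316) theta=127/190 (≈0.6684)
After 4 (thin lens f=-59): x=6637/190 (≈34.9316) theta=1413/1121 (≈1.2605)
After 5 (propagate distance d=39 (to screen)): x=942653/11210 (≈84.0904) theta=1413/1121 (≈1.2605)
|theta_initial|=0.4000 |theta_final|=1413/1121 (≈1.2605) -> increased

Answer: yes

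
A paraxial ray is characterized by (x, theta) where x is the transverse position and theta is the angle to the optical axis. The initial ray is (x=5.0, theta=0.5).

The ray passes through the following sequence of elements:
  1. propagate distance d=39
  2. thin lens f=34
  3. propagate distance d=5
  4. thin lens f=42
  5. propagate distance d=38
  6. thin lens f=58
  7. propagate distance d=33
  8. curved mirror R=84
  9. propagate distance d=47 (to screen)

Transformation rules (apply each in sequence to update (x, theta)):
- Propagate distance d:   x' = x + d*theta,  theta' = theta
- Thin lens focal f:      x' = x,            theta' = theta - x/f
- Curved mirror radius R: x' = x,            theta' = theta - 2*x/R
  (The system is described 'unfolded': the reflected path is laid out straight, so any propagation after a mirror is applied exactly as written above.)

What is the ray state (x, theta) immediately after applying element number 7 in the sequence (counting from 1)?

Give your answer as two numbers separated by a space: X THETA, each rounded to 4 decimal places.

Answer: -28.3154 -0.6716

Derivation:
Initial: x=5.0000 theta=0.5000
After 1 (propagate distance d=39): x=24.5000 theta=0.5000
After 2 (thin lens f=34): x=24.5000 theta=-15/68 (≈-0.2206)
After 3 (propagate distance d=5): x=1591/68 (≈23.3971) theta=-15/68 (≈-0.2206)
After 4 (thin lens f=42): x=1591/68 (≈23.3971) theta=-2221/2856 (≈-0.7777)
After 5 (propagate distance d=38): x=-2197/357 (≈-6.1541) theta=-2221/2856 (≈-0.7777)
After 6 (thin lens f=58): x=-2197/357 (≈-6.1541) theta=-55621/82824 (≈-0.6716)
After 7 (propagate distance d=33): x=-2345197/82824 (≈-28.3154) theta=-55621/82824 (≈-0.6716)
Rounded to 4 decimal places: x = -28.3154, theta = -0.6716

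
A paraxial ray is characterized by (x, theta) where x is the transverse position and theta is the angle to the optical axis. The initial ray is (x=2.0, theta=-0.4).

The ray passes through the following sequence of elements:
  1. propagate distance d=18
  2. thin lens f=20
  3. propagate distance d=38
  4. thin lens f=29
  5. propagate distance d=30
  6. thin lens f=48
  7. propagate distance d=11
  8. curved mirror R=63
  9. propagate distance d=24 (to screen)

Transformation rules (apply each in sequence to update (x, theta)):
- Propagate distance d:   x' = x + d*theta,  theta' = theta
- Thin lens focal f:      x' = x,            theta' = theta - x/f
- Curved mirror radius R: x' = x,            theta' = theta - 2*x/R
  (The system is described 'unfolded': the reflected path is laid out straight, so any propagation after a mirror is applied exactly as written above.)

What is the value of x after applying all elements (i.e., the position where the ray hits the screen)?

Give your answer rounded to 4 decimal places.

Answer: 7.1440

Derivation:
Initial: x=2.0000 theta=-0.4000
After 1 (propagate distance d=18): x=-5.2000 theta=-0.4000
After 2 (thin lens f=20): x=-5.2000 theta=-0.1400
After 3 (propagate distance d=38): x=-10.5200 theta=-0.1400
After 4 (thin lens f=29): x=-10.5200 theta=323/1450 (≈0.2228)
After 5 (propagate distance d=30): x=-2782/725 (≈-3.8372) theta=323/1450 (≈0.2228)
After 6 (thin lens f=48): x=-2782/725 (≈-3.8372) theta=5267/17400 (≈0.3027)
After 7 (propagate distance d=11): x=-8831/17400 (≈-0.5075) theta=5267/17400 (≈0.3027)
After 8 (curved mirror R=63): x=-8831/17400 (≈-0.5075) theta=349483/1096200 (≈0.3188)
After 9 (propagate distance d=24 (to screen)): x=2610413/365400 (≈7.1440) theta=349483/1096200 (≈0.3188)
Rounded to 4 decimal places: x = 7.1440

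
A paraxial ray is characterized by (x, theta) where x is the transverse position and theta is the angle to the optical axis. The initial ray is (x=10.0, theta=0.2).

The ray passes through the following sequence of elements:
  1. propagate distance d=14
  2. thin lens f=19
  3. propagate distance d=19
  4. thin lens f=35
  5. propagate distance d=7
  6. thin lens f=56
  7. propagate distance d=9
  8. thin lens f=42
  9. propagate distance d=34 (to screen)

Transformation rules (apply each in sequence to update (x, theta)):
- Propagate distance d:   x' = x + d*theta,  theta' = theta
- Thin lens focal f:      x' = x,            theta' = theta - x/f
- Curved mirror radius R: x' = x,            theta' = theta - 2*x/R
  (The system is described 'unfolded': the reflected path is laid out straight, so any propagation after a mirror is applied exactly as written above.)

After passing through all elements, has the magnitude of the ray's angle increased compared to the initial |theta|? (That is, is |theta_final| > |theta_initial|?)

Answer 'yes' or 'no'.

Answer: yes

Derivation:
Initial: x=10.0000 theta=0.2000
After 1 (propagate distance d=14): x=12.8000 theta=0.2000
After 2 (thin lens f=19): x=12.8000 theta=-9/19 (≈-0.4737)
After 3 (propagate distance d=19): x=3.8000 theta=-9/19 (≈-0.4737)
After 4 (thin lens f=35): x=3.8000 theta=-1936/3325 (≈-0.5823)
After 5 (propagate distance d=7): x=-131/475 (≈-0.2758) theta=-1936/3325 (≈-0.5823)
After 6 (thin lens f=56): x=-131/475 (≈-0.2758) theta=-15357/26600 (≈-0.5773)
After 7 (propagate distance d=9): x=-145549/26600 (≈-5.4718) theta=-15357/26600 (≈-0.5773)
After 8 (thin lens f=42): x=-145549/26600 (≈-5.4718) theta=-99889/223440 (≈-0.4471)
After 9 (propagate distance d=34 (to screen)): x=-5773547/279300 (≈-20.6715) theta=-99889/223440 (≈-0.4471)
|theta_initial|=0.2000 |theta_final|=99889/223440 (≈0.4471) -> increased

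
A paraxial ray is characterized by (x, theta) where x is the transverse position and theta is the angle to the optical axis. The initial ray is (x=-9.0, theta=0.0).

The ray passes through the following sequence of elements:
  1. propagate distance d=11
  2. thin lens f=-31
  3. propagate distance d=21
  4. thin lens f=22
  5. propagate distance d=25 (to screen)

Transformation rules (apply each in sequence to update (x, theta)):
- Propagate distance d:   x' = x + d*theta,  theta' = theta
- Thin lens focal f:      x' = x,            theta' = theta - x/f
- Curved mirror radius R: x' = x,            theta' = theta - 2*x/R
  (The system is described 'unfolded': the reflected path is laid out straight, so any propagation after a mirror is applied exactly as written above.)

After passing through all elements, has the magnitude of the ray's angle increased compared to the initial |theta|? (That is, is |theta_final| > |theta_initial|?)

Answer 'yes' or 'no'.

Answer: yes

Derivation:
Initial: x=-9.0000 theta=0.0000
After 1 (propagate distance d=11): x=-9.0000 theta=0.0000
After 2 (thin lens f=-31): x=-9.0000 theta=-9/31 (≈-0.2903)
After 3 (propagate distance d=21): x=-468/31 (≈-15.0968) theta=-9/31 (≈-0.2903)
After 4 (thin lens f=22): x=-468/31 (≈-15.0968) theta=135/341 (≈0.3959)
After 5 (propagate distance d=25 (to screen)): x=-1773/341 (≈-5.1994) theta=135/341 (≈0.3959)
|theta_initial|=0.0000 |theta_final|=135/341 (≈0.3959) -> increased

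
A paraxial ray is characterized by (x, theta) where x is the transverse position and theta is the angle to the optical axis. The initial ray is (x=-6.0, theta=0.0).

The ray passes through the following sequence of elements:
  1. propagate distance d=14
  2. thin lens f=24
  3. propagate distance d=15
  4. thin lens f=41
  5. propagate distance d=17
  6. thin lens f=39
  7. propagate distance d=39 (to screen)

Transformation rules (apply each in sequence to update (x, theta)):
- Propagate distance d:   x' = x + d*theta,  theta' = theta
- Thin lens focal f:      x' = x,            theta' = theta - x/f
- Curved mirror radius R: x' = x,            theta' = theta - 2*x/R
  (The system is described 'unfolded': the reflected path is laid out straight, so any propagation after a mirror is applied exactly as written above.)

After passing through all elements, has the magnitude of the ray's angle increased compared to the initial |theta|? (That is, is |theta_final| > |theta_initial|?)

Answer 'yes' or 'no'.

Initial: x=-6.0000 theta=0.0000
After 1 (propagate distance d=14): x=-6.0000 theta=0.0000
After 2 (thin lens f=24): x=-6.0000 theta=0.2500
After 3 (propagate distance d=15): x=-2.2500 theta=0.2500
After 4 (thin lens f=41): x=-2.2500 theta=25/82 (≈0.3049)
After 5 (propagate distance d=17): x=481/164 (≈2.9329) theta=25/82 (≈0.3049)
After 6 (thin lens f=39): x=481/164 (≈2.9329) theta=113/492 (≈0.2297)
After 7 (propagate distance d=39 (to screen)): x=975/82 (≈11.8902) theta=113/492 (≈0.2297)
|theta_initial|=0.0000 |theta_final|=113/492 (≈0.2297) -> increased

Answer: yes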